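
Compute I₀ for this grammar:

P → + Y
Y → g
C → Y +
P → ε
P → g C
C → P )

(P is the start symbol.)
First, augment the grammar with P' → P
I₀ = CLOSURE({ [P' → . P] }):
  [P' → . P] has the dot before P: add [P → . + Y], [P → .], [P → . g C]
No further items can be added.

I₀ = { [P → . + Y], [P → . g C], [P → .], [P' → . P] }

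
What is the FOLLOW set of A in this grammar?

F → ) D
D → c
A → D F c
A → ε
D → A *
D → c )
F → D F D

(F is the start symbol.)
To compute FOLLOW(A), find every occurrence of A on a right-hand side N → α A β: add FIRST(β) \ {ε}, and if β is empty or nullable also add FOLLOW(N). Iterate to a fixed point.

In D → A *: A is followed by '*', add FIRST('*') \ {ε} = { '*' }

Taking the union: FOLLOW(A) = { '*' }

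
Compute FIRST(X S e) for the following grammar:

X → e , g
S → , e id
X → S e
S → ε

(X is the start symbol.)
{ ',', 'e' }

FIRST sets of the non-terminals involved (from the grammar, by fixed-point iteration):
  FIRST(X) = { ',', 'e' }

To compute FIRST(X S e), process the symbols left to right:
Symbol X is a non-terminal. Add FIRST(X) \ {ε} = { ',', 'e' }
X is not nullable (ε ∉ FIRST(X)), so stop here.
FIRST(X S e) = { ',', 'e' }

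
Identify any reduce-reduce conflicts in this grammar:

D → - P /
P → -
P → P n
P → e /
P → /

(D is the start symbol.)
No reduce-reduce conflicts

Augment with D' → D and build the canonical LR(0) collection (I0 = CLOSURE({[D' → . D]}), then GOTO on every symbol after a dot until no new states appear). It has 10 states:
  I0: { [D → . - P /], [D' → . D] }  — shift
  I1: { [D → - . P /], [P → . -], [P → . /], [P → . P n], [P → . e /] }  — shift
  I2: { [D' → D .] }  — accept
  I3: { [P → - .] }  — reduce
  I4: { [P → / .] }  — reduce
  I5: { [D → - P . /], [P → P . n] }  — shift
  I6: { [P → e . /] }  — shift
  I7: { [P → e / .] }  — reduce
  I8: { [D → - P / .] }  — reduce
  I9: { [P → P n .] }  — reduce

No state contains more than one complete item.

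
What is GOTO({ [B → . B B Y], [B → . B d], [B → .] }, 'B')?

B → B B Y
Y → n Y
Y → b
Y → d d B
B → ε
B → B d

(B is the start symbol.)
GOTO(I, 'B') = CLOSURE({ [A → αX.β] : [A → α.Xβ] ∈ I, X = 'B' })

Items with dot before 'B', with the dot advanced:
  [B → . B B Y] → [B → B . B Y]
  [B → . B d] → [B → B . d]
Closure of the advanced items:
  [B → B . B Y] has the dot before B: add [B → . B B Y], [B → .], [B → . B d]

GOTO = { [B → . B B Y], [B → . B d], [B → .], [B → B . B Y], [B → B . d] }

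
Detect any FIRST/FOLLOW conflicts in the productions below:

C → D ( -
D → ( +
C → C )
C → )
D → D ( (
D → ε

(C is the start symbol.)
Yes. D → '(' '+' with FOLLOW(D) on { '(' }; D → D '(' '(' with FOLLOW(D) on { '(' }

A FIRST/FOLLOW conflict occurs when a non-terminal N has a nullable alternative N → β (β ⇒* ε) and another alternative N → α with FIRST(α) ∩ FOLLOW(N) ≠ ∅: on such a lookahead the parser cannot decide between expanding α and letting N vanish via β.

Nullable non-terminals: D.
FIRST sets used below: FIRST(D) = { '(', ε }

D: nullable alternative(s) D → ε; FOLLOW(D) = { '(' }
  D → ( +: FIRST \ {ε} = { '(' } — overlaps FOLLOW(D) on { '(' }: CONFLICT
  D → D ( (: FIRST \ {ε} = { '(' } — overlaps FOLLOW(D) on { '(' }: CONFLICT
  D → ε: FIRST \ {ε} = { } — this is the only nullable alternative, skip

C has no nullable alternative, so no FIRST/FOLLOW check is needed there.

So the grammar has 2 FIRST/FOLLOW conflicts (marked CONFLICT above).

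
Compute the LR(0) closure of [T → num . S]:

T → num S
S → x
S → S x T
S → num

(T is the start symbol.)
{ [S → . S x T], [S → . num], [S → . x], [T → num . S] }

To compute CLOSURE, for each item [A → α.Bβ] where B is a non-terminal, add [B → .γ] for all productions B → γ; repeat for the newly added items until nothing changes.

Start with: [T → num . S]
  [T → num . S] has the dot before S: add [S → . x], [S → . S x T], [S → . num]
No further items can be added.

CLOSURE = { [S → . S x T], [S → . num], [S → . x], [T → num . S] }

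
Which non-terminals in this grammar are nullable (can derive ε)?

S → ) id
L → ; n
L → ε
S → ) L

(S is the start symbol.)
{ 'L' }

A non-terminal is nullable if it can derive ε (the empty string): either it has an ε-production, or it has a production whose right-hand side consists entirely of nullable non-terminals.

ε-productions: L → ε
So L is immediately nullable.
No further non-terminal can be added: every production for the remaining non-terminals contains a terminal or a non-nullable non-terminal.
Nullable = { 'L' }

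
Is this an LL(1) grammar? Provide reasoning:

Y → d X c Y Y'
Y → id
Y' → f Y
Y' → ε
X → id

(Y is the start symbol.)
Relevant sets:
  FOLLOW(Y') = { $, 'f' }

For Y:
  PREDICT(Y → d X c Y Y') = { 'd' }
  PREDICT(Y → id) = { 'id' }
For Y':
  PREDICT(Y' → f Y) = { 'f' }
  PREDICT(Y' → ε) = { $, 'f' }
X has a single production, so nothing to check there.

Conflict found: Predict set conflict for Y': { 'f' }
The grammar is NOT LL(1).

Answer: No. Predict set conflict for Y': { 'f' }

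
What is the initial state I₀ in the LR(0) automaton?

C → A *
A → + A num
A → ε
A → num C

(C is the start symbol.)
First, augment the grammar with C' → C
I₀ = CLOSURE({ [C' → . C] }):
  [C' → . C] has the dot before C: add [C → . A *]
  [C → . A *] has the dot before A: add [A → . + A num], [A → .], [A → . num C]
No further items can be added.

I₀ = { [A → . + A num], [A → . num C], [A → .], [C → . A *], [C' → . C] }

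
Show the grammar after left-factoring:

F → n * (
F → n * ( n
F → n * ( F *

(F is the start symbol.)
Left-factoring transforms A → αβ₁ | αβ₂ into A → αA' and A' → β₁ | β₂
(α is the longest common prefix among the alternatives). Repeat until
no nonterminal has two alternatives with a common prefix.

Round 1: F has alternatives sharing prefix 'n * ('. Introduce F': F → n * ( F'
  Add: F' → ε
  Add: F' → n
  Add: F' → F *

No remaining common prefixes — done.

Resulting grammar:
F → n * ( F'
F' → ε
F' → n
F' → F *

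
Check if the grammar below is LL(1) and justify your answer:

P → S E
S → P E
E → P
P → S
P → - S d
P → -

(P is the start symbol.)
Relevant sets:
  FIRST(S) = { '-' }

For P:
  PREDICT(P → S E) = { '-' }
  PREDICT(P → S) = { '-' }
  PREDICT(P → '-' S d) = { '-' }
  PREDICT(P → '-') = { '-' }
S, E have a single production, so nothing to check there.

Conflict found: Predict set conflict for P: { '-' }
The grammar is NOT LL(1).

Answer: No. Predict set conflict for P: { '-' }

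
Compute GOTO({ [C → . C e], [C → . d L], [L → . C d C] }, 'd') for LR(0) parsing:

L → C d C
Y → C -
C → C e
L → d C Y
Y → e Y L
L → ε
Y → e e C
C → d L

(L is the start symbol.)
GOTO(I, 'd') = CLOSURE({ [A → αX.β] : [A → α.Xβ] ∈ I, X = 'd' })

Items with dot before 'd', with the dot advanced:
  [C → . d L] → [C → d . L]
Closure of the advanced items:
  [C → d . L] has the dot before L: add [L → . C d C], [L → . d C Y], [L → .]
  [L → . C d C] has the dot before C: add [C → . C e], [C → . d L]

GOTO = { [C → . C e], [C → . d L], [C → d . L], [L → . C d C], [L → . d C Y], [L → .] }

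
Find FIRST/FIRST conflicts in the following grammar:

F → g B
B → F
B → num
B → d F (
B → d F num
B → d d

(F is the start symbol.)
Yes. B → d F '(' / B → d F num on { 'd' }; B → d F '(' / B → d d on { 'd' }; B → d F num / B → d d on { 'd' }

FIRST sets of the non-terminals at (or reachable through a nullable prefix from) the front of some alternative:
  FIRST(F) = { 'g' }

Productions for B:
  B → F: FIRST = { 'g' }
  B → num: FIRST = { 'num' }
  B → d F (: FIRST = { 'd' }
  B → d F num: FIRST = { 'd' }
  B → d d: FIRST = { 'd' }
F has only one production, so no FIRST/FIRST conflict is possible there.

Conflict for B: B → d F ( and B → d F num
  Overlap: { 'd' }
Conflict for B: B → d F ( and B → d d
  Overlap: { 'd' }
Conflict for B: B → d F num and B → d d
  Overlap: { 'd' }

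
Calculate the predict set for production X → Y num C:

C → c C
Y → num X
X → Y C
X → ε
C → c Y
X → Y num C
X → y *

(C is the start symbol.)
{ 'num' }

PREDICT(X → Y num C) = (FIRST(RHS) \ {ε}) ∪ (FOLLOW(X) if ε ∈ FIRST(RHS), i.e. RHS ⇒* ε)
FIRST(Y) = { 'num' }
FIRST(Y num C) = { 'num' }
ε ∉ FIRST(Y num C), so FOLLOW(X) is not added.
PREDICT(X → Y num C) = { 'num' }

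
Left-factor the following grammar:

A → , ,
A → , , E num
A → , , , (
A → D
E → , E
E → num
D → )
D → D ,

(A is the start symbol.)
Left-factoring transforms A → αβ₁ | αβ₂ into A → αA' and A' → β₁ | β₂
(α is the longest common prefix among the alternatives). Repeat until
no nonterminal has two alternatives with a common prefix.

Round 1: A has alternatives sharing prefix ', ,'. Introduce A': A → , , A'
  Add: A' → ε
  Add: A' → E num
  Add: A' → , (

No remaining common prefixes — done.

Resulting grammar:
A → , , A'
A' → ε
A' → E num
A' → , (
A → D
E → , E
E → num
D → )
D → D ,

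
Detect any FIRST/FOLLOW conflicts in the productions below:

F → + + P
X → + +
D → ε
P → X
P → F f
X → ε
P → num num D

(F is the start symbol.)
No FIRST/FOLLOW conflicts.

A FIRST/FOLLOW conflict occurs when a non-terminal N has a nullable alternative N → β (β ⇒* ε) and another alternative N → α with FIRST(α) ∩ FOLLOW(N) ≠ ∅: on such a lookahead the parser cannot decide between expanding α and letting N vanish via β.

Nullable non-terminals: D, P, X.
FIRST sets used below: FIRST(X) = { '+', ε }, FIRST(F) = { '+' }
D has a nullable alternative but only one production, so nothing to check.

P: nullable alternative(s) P → X; FOLLOW(P) = { $, 'f' }
  P → X: FIRST \ {ε} = { '+' } — this is the only nullable alternative, skip
  P → F f: FIRST \ {ε} = { '+' } — disjoint from FOLLOW(P)
  P → num num D: FIRST \ {ε} = { 'num' } — disjoint from FOLLOW(P)

X: nullable alternative(s) X → ε; FOLLOW(X) = { $, 'f' }
  X → + +: FIRST \ {ε} = { '+' } — disjoint from FOLLOW(X)
  X → ε: FIRST \ {ε} = { } — this is the only nullable alternative, skip

F has no nullable alternative, so no FIRST/FOLLOW check is needed there.

No FIRST/FOLLOW conflicts found.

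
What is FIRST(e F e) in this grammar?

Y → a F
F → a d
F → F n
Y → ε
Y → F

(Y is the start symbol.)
{ 'e' }

To compute FIRST(e F e), process the symbols left to right:
Symbol e is a terminal. Add 'e' and stop.
FIRST(e F e) = { 'e' }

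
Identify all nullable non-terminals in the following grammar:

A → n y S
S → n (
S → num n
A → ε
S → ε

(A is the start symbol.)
{ 'A', 'S' }

A non-terminal is nullable if it can derive ε (the empty string): either it has an ε-production, or it has a production whose right-hand side consists entirely of nullable non-terminals.

ε-productions: A → ε, S → ε
So A, S are immediately nullable.
Every non-terminal is now nullable.
Nullable = { 'A', 'S' }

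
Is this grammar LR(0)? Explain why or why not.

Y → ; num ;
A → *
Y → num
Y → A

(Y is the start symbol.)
Augment with Y' → Y and build the canonical LR(0) collection (I0 = CLOSURE({[Y' → . Y]}), then GOTO on every symbol after a dot until no new states appear). It has 8 states:
  I0: { [A → . *], [Y → . ; num ;], [Y → . A], [Y → . num], [Y' → . Y] }  — shift
  I1: { [A → * .] }  — reduce
  I2: { [Y → ; . num ;] }  — shift
  I3: { [Y → A .] }  — reduce
  I4: { [Y' → Y .] }  — accept
  I5: { [Y → num .] }  — reduce
  I6: { [Y → ; num . ;] }  — shift
  I7: { [Y → ; num ; .] }  — reduce

Every state is either a pure shift/goto state or contains exactly one complete item and nothing to shift — no conflicts. The grammar is LR(0).

Answer: Yes, the grammar is LR(0)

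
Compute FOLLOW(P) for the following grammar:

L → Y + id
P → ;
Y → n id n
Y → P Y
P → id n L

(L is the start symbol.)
{ ';', 'id', 'n' }

To compute FOLLOW(P), find every occurrence of P on a right-hand side N → α P β: add FIRST(β) \ {ε}, and if β is empty or nullable also add FOLLOW(N). Iterate to a fixed point.

In Y → P Y: P is followed by Y, add FIRST(Y) \ {ε} = { ';', 'id', 'n' }

Taking the union: FOLLOW(P) = { ';', 'id', 'n' }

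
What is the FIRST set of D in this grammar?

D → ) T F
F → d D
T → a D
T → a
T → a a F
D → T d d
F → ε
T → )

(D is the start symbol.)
{ ')', 'a' }

To compute FIRST(D), examine every production with D on the left-hand side, reading each right-hand side left to right until a non-nullable symbol is reached.

FIRST sets of the other non-terminals involved (by the same procedure, iterated to a fixed point):
  FIRST(T) = { ')', 'a' }

From D → ) T F:
  - ')' is a terminal: add ')' and stop
From D → T d d:
  - T is a non-terminal: add FIRST(T) \ {ε} = { ')', 'a' }
    T is not nullable, so stop

Collecting: FIRST(D) = { ')', 'a' }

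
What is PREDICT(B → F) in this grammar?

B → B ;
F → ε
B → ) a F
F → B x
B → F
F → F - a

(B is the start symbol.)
PREDICT(B → F) = (FIRST(RHS) \ {ε}) ∪ (FOLLOW(B) if ε ∈ FIRST(RHS), i.e. RHS ⇒* ε)
FIRST(F) = { ')', '-', ';', 'x', ε }
FIRST(F) = { ')', '-', ';', 'x', ε }
ε ∈ FIRST(F) (the right-hand side is nullable), so add FOLLOW(B) = { $, ';', 'x' }
PREDICT(B → F) = { $, ')', '-', ';', 'x' }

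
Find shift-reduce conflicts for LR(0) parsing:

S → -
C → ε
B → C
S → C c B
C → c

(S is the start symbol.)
Yes — I0: [C → .] vs [C → . c]; I5: [C → .] vs [C → . c]

A shift-reduce conflict occurs when an LR(0) state has both:
  - a complete (reduce) item [A → α .] (dot at the end), and
  - a shift item [B → β . c γ] (dot before a terminal).

Augment with S' → S and build the canonical LR(0) collection (I0 = CLOSURE({[S' → . S]}), then GOTO on every symbol after a dot until no new states appear). It has 8 states:
  I0: { [C → . c], [C → .], [S → . -], [S → . C c B], [S' → . S] }  — shift, reduce
  I1: { [S → - .] }  — reduce
  I2: { [S → C . c B] }  — shift
  I3: { [S' → S .] }  — accept
  I4: { [C → c .] }  — reduce
  I5: { [B → . C], [C → . c], [C → .], [S → C c . B] }  — shift, reduce
  I6: { [S → C c B .] }  — reduce
  I7: { [B → C .] }  — reduce

I0 contains reduce item [C → .] and shift items [C → . c], [S → . -] — shift-reduce conflict.
I5 contains reduce item [C → .] and shift item [C → . c] — shift-reduce conflict.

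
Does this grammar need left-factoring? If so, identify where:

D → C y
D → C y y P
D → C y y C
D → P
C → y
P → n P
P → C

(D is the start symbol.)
Yes, D has productions with common prefix 'C y'

Left-factoring is needed when two productions for the same non-terminal
share a common prefix on the right-hand side.

Productions for D:
  D → C y
  D → C y y P
  D → C y y C
  D → P
Productions for P:
  P → n P
  P → C

Found common prefix 'C y' in productions for D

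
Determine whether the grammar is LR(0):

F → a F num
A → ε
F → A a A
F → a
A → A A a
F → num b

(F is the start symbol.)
No. Shift-reduce conflict between [A → .] and [F → . a]

A grammar is LR(0) if no state in the canonical LR(0) collection has:
  - both a shift item (dot before a terminal) and a complete item (shift-reduce conflict), or
  - two or more complete items (reduce-reduce conflict; the accept item [F' → F .] counts as a complete item here).

Augment with F' → F and build the canonical LR(0) collection (I0 = CLOSURE({[F' → . F]}), then GOTO on every symbol after a dot until no new states appear). It has 12 states:
  I0: { [A → . A A a], [A → .], [F → . A a A], [F → . a F num], [F → . a], [F → . num b], [F' → . F] }  — shift, reduce
  I1: { [A → . A A a], [A → .], [A → A . A a], [F → A . a A] }  — shift, reduce
  I2: { [F' → F .] }  — accept
  I3: { [A → . A A a], [A → .], [F → . A a A], [F → . a F num], [F → . a], [F → . num b], [F → a . F num], [F → a .] }  — shift, 2 reduces
  I4: { [F → num . b] }  — shift
  I5: { [F → num b .] }  — reduce
  I6: { [F → a F . num] }  — shift
  I7: { [F → a F num .] }  — reduce
  I8: { [A → . A A a], [A → .], [A → A . A a], [A → A A . a] }  — shift, reduce
  I9: { [A → . A A a], [A → .], [F → A a . A] }  — reduce
  I10: { [A → . A A a], [A → .], [A → A . A a], [F → A a A .] }  — 2 reduces
  I11: { [A → A A a .] }  — reduce

Conflict in state I0:
  Shift-reduce conflict between [A → .] and [F → . a]
So the grammar is NOT LR(0).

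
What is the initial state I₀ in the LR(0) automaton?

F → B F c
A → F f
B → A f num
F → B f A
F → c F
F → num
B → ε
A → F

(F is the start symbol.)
First, augment the grammar with F' → F
I₀ = CLOSURE({ [F' → . F] }):
  [F' → . F] has the dot before F: add [F → . B F c], [F → . B f A], [F → . c F], [F → . num]
  [F → . B F c] has the dot before B: add [B → . A f num], [B → .]
  [B → . A f num] has the dot before A: add [A → . F f], [A → . F]
No further items can be added.

I₀ = { [A → . F f], [A → . F], [B → . A f num], [B → .], [F → . B F c], [F → . B f A], [F → . c F], [F → . num], [F' → . F] }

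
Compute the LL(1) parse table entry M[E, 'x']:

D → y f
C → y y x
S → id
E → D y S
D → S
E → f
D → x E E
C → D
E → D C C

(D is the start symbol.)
To find M[E, 'x'], we find productions for E where 'x' is in the predict set (PREDICT(N → α) = (FIRST(α) \ {ε}) ∪ (FOLLOW(N) if α ⇒* ε)).

Relevant sets:
  FIRST(D) = { 'id', 'x', 'y' }

E → D y S: PREDICT = { 'id', 'x', 'y' }
  'x' is in predict set, so this production goes in M[E, 'x']
E → f: PREDICT = { 'f' }
E → D C C: PREDICT = { 'id', 'x', 'y' }
  'x' is in predict set, so this production goes in M[E, 'x']

M[E, 'x'] = E → D y S, E → D C C  (a multiply-defined cell — the grammar is not LL(1))

Answer: E → D y S, E → D C C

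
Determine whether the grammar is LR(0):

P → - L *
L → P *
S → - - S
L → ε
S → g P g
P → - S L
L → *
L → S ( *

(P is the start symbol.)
Augment with P' → P and build the canonical LR(0) collection (I0 = CLOSURE({[P' → . P]}), then GOTO on every symbol after a dot until no new states appear). It has 19 states:
  I0: { [P → . - L *], [P → . - S L], [P' → . P] }  — shift
  I1: { [L → . *], [L → . P *], [L → . S ( *], [L → .], [P → - . L *], [P → - . S L], [P → . - L *], [P → . - S L], [S → . - - S], [S → . g P g] }  — shift, reduce
  I2: { [P' → P .] }  — accept
  I3: { [L → * .] }  — reduce
  I4: { [L → . *], [L → . P *], [L → . S ( *], [L → .], [P → - . L *], [P → - . S L], [P → . - L *], [P → . - S L], [S → - . - S], [S → . - - S], [S → . g P g] }  — shift, reduce
  I5: { [P → - L . *] }  — shift
  I6: { [L → P . *] }  — shift
  I7: { [L → . *], [L → . P *], [L → . S ( *], [L → .], [L → S . ( *], [P → - S . L], [P → . - L *], [P → . - S L], [S → . - - S], [S → . g P g] }  — shift, reduce
  I8: { [P → . - L *], [P → . - S L], [S → g . P g] }  — shift
  I9: { [S → g P . g] }  — shift
  I10: { [S → g P g .] }  — reduce
  I11: { [L → S ( . *] }  — shift
  I12: { [P → - S L .] }  — reduce
  I13: { [L → S . ( *] }  — shift
  I14: { [L → S ( * .] }  — reduce
  I15: { [L → P * .] }  — reduce
  I16: { [P → - L * .] }  — reduce
  I17: { [L → . *], [L → . P *], [L → . S ( *], [L → .], [P → - . L *], [P → - . S L], [P → . - L *], [P → . - S L], [S → - - . S], [S → - . - S], [S → . - - S], [S → . g P g] }  — shift, reduce
  I18: { [L → . *], [L → . P *], [L → . S ( *], [L → .], [L → S . ( *], [P → - S . L], [P → . - L *], [P → . - S L], [S → - - S .], [S → . - - S], [S → . g P g] }  — shift, 2 reduces

Conflict in state I1:
  Shift-reduce conflict between [L → .] and [L → . *]
So the grammar is NOT LR(0).

Answer: No. Shift-reduce conflict between [L → .] and [L → . *]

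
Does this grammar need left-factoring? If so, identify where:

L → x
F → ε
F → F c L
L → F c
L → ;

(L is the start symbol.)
No, left-factoring is not needed

Left-factoring is needed when two productions for the same non-terminal
share a common prefix on the right-hand side.

Productions for L:
  L → x
  L → F c
  L → ;
Productions for F:
  F → ε
  F → F c L

No common prefixes found.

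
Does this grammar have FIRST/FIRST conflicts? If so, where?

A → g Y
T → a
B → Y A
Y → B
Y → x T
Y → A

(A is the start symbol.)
Yes. Y → B / Y → x T on { 'x' }; Y → B / Y → A on { 'g' }

FIRST sets of the non-terminals at (or reachable through a nullable prefix from) the front of some alternative:
  FIRST(B) = { 'g', 'x' }
  FIRST(A) = { 'g' }

Productions for Y:
  Y → B: FIRST = { 'g', 'x' }
  Y → x T: FIRST = { 'x' }
  Y → A: FIRST = { 'g' }
A, T, B have only one production, so no FIRST/FIRST conflict is possible there.

Conflict for Y: Y → B and Y → x T
  Overlap: { 'x' }
Conflict for Y: Y → B and Y → A
  Overlap: { 'g' }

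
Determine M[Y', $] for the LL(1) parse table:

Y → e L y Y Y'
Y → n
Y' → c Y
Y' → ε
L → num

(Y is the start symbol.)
Y' → ε

To find M[Y', $], we find productions for Y' where $ is in the predict set (PREDICT(N → α) = (FIRST(α) \ {ε}) ∪ (FOLLOW(N) if α ⇒* ε)).

Relevant sets:
  FOLLOW(Y') = { $, 'c' }

Y' → c Y: PREDICT = { 'c' }
Y' → ε: PREDICT = { $, 'c' }
  $ is in predict set, so this production goes in M[Y', $]

M[Y', $] = Y' → ε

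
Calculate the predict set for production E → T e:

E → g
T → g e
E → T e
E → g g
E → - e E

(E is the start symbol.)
PREDICT(E → T e) = (FIRST(RHS) \ {ε}) ∪ (FOLLOW(E) if ε ∈ FIRST(RHS), i.e. RHS ⇒* ε)
FIRST(T) = { 'g' }
FIRST(T e) = { 'g' }
ε ∉ FIRST(T e), so FOLLOW(E) is not added.
PREDICT(E → T e) = { 'g' }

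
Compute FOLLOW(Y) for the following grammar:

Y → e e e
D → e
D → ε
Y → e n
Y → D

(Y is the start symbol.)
To compute FOLLOW(Y), find every occurrence of Y on a right-hand side N → α Y β: add FIRST(β) \ {ε}, and if β is empty or nullable also add FOLLOW(N). Iterate to a fixed point.

Y is the start symbol, so $ ∈ FOLLOW(Y).
Y does not occur on any right-hand side.

Taking the union: FOLLOW(Y) = { $ }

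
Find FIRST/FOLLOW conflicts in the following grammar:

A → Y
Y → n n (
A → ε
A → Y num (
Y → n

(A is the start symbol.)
Nullable non-terminals: A.
FIRST sets used below: FIRST(Y) = { 'n' }

A: nullable alternative(s) A → ε; FOLLOW(A) = { $ }
  A → Y: FIRST \ {ε} = { 'n' } — disjoint from FOLLOW(A)
  A → ε: FIRST \ {ε} = { } — this is the only nullable alternative, skip
  A → Y num (: FIRST \ {ε} = { 'n' } — disjoint from FOLLOW(A)

Y has no nullable alternative, so no FIRST/FOLLOW check is needed there.

No FIRST/FOLLOW conflicts found.

Answer: No FIRST/FOLLOW conflicts.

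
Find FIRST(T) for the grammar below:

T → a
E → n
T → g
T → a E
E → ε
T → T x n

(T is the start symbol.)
{ 'a', 'g' }

To compute FIRST(T), examine every production with T on the left-hand side, reading each right-hand side left to right until a non-nullable symbol is reached.

From T → a:
  - a is a terminal: add 'a' and stop
From T → g:
  - g is a terminal: add 'g' and stop
From T → a E:
  - a is a terminal: add 'a' and stop
From T → T x n:
  - T is the symbol being defined: contributes nothing new
    T is not nullable, so stop

Collecting: FIRST(T) = { 'a', 'g' }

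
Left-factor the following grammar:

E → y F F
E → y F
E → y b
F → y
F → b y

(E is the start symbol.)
E → y E'
E' → F E''
E'' → F
E'' → ε
E' → b
F → y
F → b y

Left-factoring transforms A → αβ₁ | αβ₂ into A → αA' and A' → β₁ | β₂
(α is the longest common prefix among the alternatives). Repeat until
no nonterminal has two alternatives with a common prefix.

Round 1: E has alternatives sharing prefix 'y'. Introduce E': E → y E'
  Add: E' → F F
  Add: E' → F
  Add: E' → b

Round 2: E' has alternatives sharing prefix 'F'. Introduce E'': E' → F E''
  Add: E'' → F
  Add: E'' → ε

No remaining common prefixes — done.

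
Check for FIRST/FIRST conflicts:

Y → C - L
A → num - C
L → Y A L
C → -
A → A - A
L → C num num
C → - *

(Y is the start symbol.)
FIRST sets of the non-terminals at (or reachable through a nullable prefix from) the front of some alternative:
  FIRST(A) = { 'num' }
  FIRST(Y) = { '-' }
  FIRST(C) = { '-' }

Productions for A:
  A → num - C: FIRST = { 'num' }
  A → A - A: FIRST = { 'num' }
Productions for L:
  L → Y A L: FIRST = { '-' }
  L → C num num: FIRST = { '-' }
Productions for C:
  C → -: FIRST = { '-' }
  C → - *: FIRST = { '-' }
Y has only one production, so no FIRST/FIRST conflict is possible there.

Conflict for A: A → num - C and A → A - A
  Overlap: { 'num' }
Conflict for L: L → Y A L and L → C num num
  Overlap: { '-' }
Conflict for C: C → - and C → - *
  Overlap: { '-' }

Answer: Yes. A → num '-' C / A → A '-' A on { 'num' }; L → Y A L / L → C num num on { '-' }; C → '-' / C → '-' '*' on { '-' }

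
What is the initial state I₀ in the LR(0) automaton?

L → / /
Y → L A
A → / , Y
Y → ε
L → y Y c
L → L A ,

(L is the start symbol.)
First, augment the grammar with L' → L
I₀ = CLOSURE({ [L' → . L] }):
  [L' → . L] has the dot before L: add [L → . / /], [L → . y Y c], [L → . L A ,]
No further items can be added.

I₀ = { [L → . / /], [L → . L A ,], [L → . y Y c], [L' → . L] }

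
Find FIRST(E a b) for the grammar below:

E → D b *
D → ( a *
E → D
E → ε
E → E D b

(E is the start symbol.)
{ '(', 'a' }

FIRST sets of the non-terminals involved (from the grammar, by fixed-point iteration):
  FIRST(E) = { '(', ε }

To compute FIRST(E a b), process the symbols left to right:
Symbol E is a non-terminal. Add FIRST(E) \ {ε} = { '(' }
E is nullable (ε ∈ FIRST(E)), continue to the next symbol.
Symbol a is a terminal. Add 'a' and stop.
FIRST(E a b) = { '(', 'a' }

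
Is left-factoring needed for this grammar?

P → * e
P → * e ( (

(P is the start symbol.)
Yes, P has productions with common prefix '* e'

Left-factoring is needed when two productions for the same non-terminal
share a common prefix on the right-hand side.

Productions for P:
  P → * e
  P → * e ( (

Found common prefix '* e' in productions for P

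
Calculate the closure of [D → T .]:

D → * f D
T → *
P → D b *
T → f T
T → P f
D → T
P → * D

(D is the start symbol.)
{ [D → T .] }

To compute CLOSURE, for each item [A → α.Bβ] where B is a non-terminal, add [B → .γ] for all productions B → γ; repeat for the newly added items until nothing changes.

Start with: [D → T .]
The dot is at the end, so nothing is added.

CLOSURE = { [D → T .] }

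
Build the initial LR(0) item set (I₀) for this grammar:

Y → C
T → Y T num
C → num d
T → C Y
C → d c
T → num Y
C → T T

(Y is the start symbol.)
First, augment the grammar with Y' → Y
I₀ = CLOSURE({ [Y' → . Y] }):
  [Y' → . Y] has the dot before Y: add [Y → . C]
  [Y → . C] has the dot before C: add [C → . num d], [C → . d c], [C → . T T]
  [C → . T T] has the dot before T: add [T → . Y T num], [T → . C Y], [T → . num Y]
No further items can be added.

I₀ = { [C → . T T], [C → . d c], [C → . num d], [T → . C Y], [T → . Y T num], [T → . num Y], [Y → . C], [Y' → . Y] }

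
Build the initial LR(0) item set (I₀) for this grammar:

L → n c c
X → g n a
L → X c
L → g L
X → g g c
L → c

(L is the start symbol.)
{ [L → . X c], [L → . c], [L → . g L], [L → . n c c], [L' → . L], [X → . g g c], [X → . g n a] }

First, augment the grammar with L' → L
I₀ = CLOSURE({ [L' → . L] }):
  [L' → . L] has the dot before L: add [L → . n c c], [L → . X c], [L → . g L], [L → . c]
  [L → . X c] has the dot before X: add [X → . g n a], [X → . g g c]
No further items can be added.

I₀ = { [L → . X c], [L → . c], [L → . g L], [L → . n c c], [L' → . L], [X → . g g c], [X → . g n a] }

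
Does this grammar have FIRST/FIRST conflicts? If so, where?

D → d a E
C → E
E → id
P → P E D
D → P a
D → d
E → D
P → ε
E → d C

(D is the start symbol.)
Yes. D → d a E / D → P a on { 'd' }; D → d a E / D → d on { 'd' }; D → P a / D → d on { 'd' }; E → id / E → D on { 'id' }; E → D / E → d C on { 'd' }

FIRST sets of the non-terminals at (or reachable through a nullable prefix from) the front of some alternative:
  FIRST(P) = { 'a', 'd', 'id', ε }
  FIRST(D) = { 'a', 'd', 'id' }
  FIRST(E) = { 'a', 'd', 'id' }

Productions for D:
  D → d a E: FIRST = { 'd' }
  D → P a: FIRST = { 'a', 'd', 'id' }
  D → d: FIRST = { 'd' }
Productions for E:
  E → id: FIRST = { 'id' }
  E → D: FIRST = { 'a', 'd', 'id' }
  E → d C: FIRST = { 'd' }
Productions for P:
  P → P E D: FIRST = { 'a', 'd', 'id' }
  P → ε: FIRST = { ε }
C has only one production, so no FIRST/FIRST conflict is possible there.

Conflict for D: D → d a E and D → P a
  Overlap: { 'd' }
Conflict for D: D → d a E and D → d
  Overlap: { 'd' }
Conflict for D: D → P a and D → d
  Overlap: { 'd' }
Conflict for E: E → id and E → D
  Overlap: { 'id' }
Conflict for E: E → D and E → d C
  Overlap: { 'd' }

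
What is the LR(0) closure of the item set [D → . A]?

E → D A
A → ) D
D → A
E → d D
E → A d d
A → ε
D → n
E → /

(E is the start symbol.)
To compute CLOSURE, for each item [A → α.Bβ] where B is a non-terminal, add [B → .γ] for all productions B → γ; repeat for the newly added items until nothing changes.

Start with: [D → . A]
  [D → . A] has the dot before A: add [A → . ) D], [A → .]
No further items can be added.

CLOSURE = { [A → . ) D], [A → .], [D → . A] }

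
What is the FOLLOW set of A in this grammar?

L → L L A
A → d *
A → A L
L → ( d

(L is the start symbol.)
{ $, '(', 'd' }

In L → L L A: A is at the end, add FOLLOW(L)
In A → A L: A is followed by L, add FIRST(L) \ {ε} = { '(' }

The FOLLOW sets referred to above (computed the same way, to a fixed point):
  FOLLOW(L) = { $, '(', 'd' }

Taking the union: FOLLOW(A) = { $, '(', 'd' }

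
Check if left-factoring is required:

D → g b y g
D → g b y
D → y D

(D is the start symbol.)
Yes, D has productions with common prefix 'g b y'

Left-factoring is needed when two productions for the same non-terminal
share a common prefix on the right-hand side.

Productions for D:
  D → g b y g
  D → g b y
  D → y D

Found common prefix 'g b y' in productions for D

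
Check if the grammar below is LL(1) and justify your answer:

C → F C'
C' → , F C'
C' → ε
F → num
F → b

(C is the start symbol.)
A grammar is LL(1) if for each non-terminal N with multiple productions, the predict sets of those productions are pairwise disjoint, where PREDICT(N → α) = (FIRST(α) \ {ε}) ∪ (FOLLOW(N) if α ⇒* ε).

Relevant sets:
  FOLLOW(C') = { $ }

For C':
  PREDICT(C' → ',' F C') = { ',' }
  PREDICT(C' → ε) = { $ }
For F:
  PREDICT(F → num) = { 'num' }
  PREDICT(F → b) = { 'b' }
C has a single production, so nothing to check there.

All predict sets are disjoint. The grammar IS LL(1).

Answer: Yes, the grammar is LL(1).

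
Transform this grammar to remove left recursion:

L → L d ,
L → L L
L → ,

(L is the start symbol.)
L is directly left-recursive. The standard transformation for
  A → A α₁ | ... | A α_m | β₁ | ... | β_n
is
  A  → β₁ A' | ... | β_n A'
  A' → α₁ A' | ... | α_m A' | ε

L → , becomes L → , L'
L → L d , becomes L' → d , L'
L → L L becomes L' → L L'
Add L' → ε

Resulting grammar:
L → , L'
L' → d , L'
L' → L L'
L' → ε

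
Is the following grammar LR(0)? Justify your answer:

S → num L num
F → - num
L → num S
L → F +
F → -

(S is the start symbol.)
No. Shift-reduce conflict between [F → - .] and [F → - . num]

A grammar is LR(0) if no state in the canonical LR(0) collection has:
  - both a shift item (dot before a terminal) and a complete item (shift-reduce conflict), or
  - two or more complete items (reduce-reduce conflict; the accept item [S' → S .] counts as a complete item here).

Augment with S' → S and build the canonical LR(0) collection (I0 = CLOSURE({[S' → . S]}), then GOTO on every symbol after a dot until no new states appear). It has 11 states:
  I0: { [S → . num L num], [S' → . S] }  — shift
  I1: { [S' → S .] }  — accept
  I2: { [F → . - num], [F → . -], [L → . F +], [L → . num S], [S → num . L num] }  — shift
  I3: { [F → - . num], [F → - .] }  — shift, reduce
  I4: { [L → F . +] }  — shift
  I5: { [S → num L . num] }  — shift
  I6: { [L → num . S], [S → . num L num] }  — shift
  I7: { [L → num S .] }  — reduce
  I8: { [S → num L num .] }  — reduce
  I9: { [L → F + .] }  — reduce
  I10: { [F → - num .] }  — reduce

Conflict in state I3:
  Shift-reduce conflict between [F → - .] and [F → - . num]
So the grammar is NOT LR(0).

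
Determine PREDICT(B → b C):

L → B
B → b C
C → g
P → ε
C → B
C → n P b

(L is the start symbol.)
{ 'b' }

PREDICT(B → b C) = (FIRST(RHS) \ {ε}) ∪ (FOLLOW(B) if ε ∈ FIRST(RHS), i.e. RHS ⇒* ε)
FIRST(b C) = { 'b' }
ε ∉ FIRST(b C), so FOLLOW(B) is not added.
PREDICT(B → b C) = { 'b' }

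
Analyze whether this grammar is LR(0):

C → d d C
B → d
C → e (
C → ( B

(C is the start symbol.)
A grammar is LR(0) if no state in the canonical LR(0) collection has:
  - both a shift item (dot before a terminal) and a complete item (shift-reduce conflict), or
  - two or more complete items (reduce-reduce conflict; the accept item [C' → C .] counts as a complete item here).

Augment with C' → C and build the canonical LR(0) collection (I0 = CLOSURE({[C' → . C]}), then GOTO on every symbol after a dot until no new states appear). It has 10 states:
  I0: { [C → . ( B], [C → . d d C], [C → . e (], [C' → . C] }  — shift
  I1: { [B → . d], [C → ( . B] }  — shift
  I2: { [C' → C .] }  — accept
  I3: { [C → d . d C] }  — shift
  I4: { [C → e . (] }  — shift
  I5: { [C → e ( .] }  — reduce
  I6: { [C → . ( B], [C → . d d C], [C → . e (], [C → d d . C] }  — shift
  I7: { [C → d d C .] }  — reduce
  I8: { [C → ( B .] }  — reduce
  I9: { [B → d .] }  — reduce

Every state is either a pure shift/goto state or contains exactly one complete item and nothing to shift — no conflicts. The grammar is LR(0).

Answer: Yes, the grammar is LR(0)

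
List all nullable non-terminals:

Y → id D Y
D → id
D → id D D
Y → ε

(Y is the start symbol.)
ε-productions: Y → ε
So Y is immediately nullable.
No further non-terminal can be added: every production for the remaining non-terminals contains a terminal or a non-nullable non-terminal.
Nullable = { 'Y' }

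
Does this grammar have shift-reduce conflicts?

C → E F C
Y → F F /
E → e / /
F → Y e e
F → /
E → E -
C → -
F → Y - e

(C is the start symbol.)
No shift-reduce conflicts

A shift-reduce conflict occurs when an LR(0) state has both:
  - a complete (reduce) item [A → α .] (dot at the end), and
  - a shift item [B → β . c γ] (dot before a terminal).

Augment with C' → C and build the canonical LR(0) collection (I0 = CLOSURE({[C' → . C]}), then GOTO on every symbol after a dot until no new states appear). It has 18 states:
  I0: { [C → . -], [C → . E F C], [C' → . C], [E → . E -], [E → . e / /] }  — shift
  I1: { [C → - .] }  — reduce
  I2: { [C' → C .] }  — accept
  I3: { [C → E . F C], [E → E . -], [F → . /], [F → . Y - e], [F → . Y e e], [Y → . F F /] }  — shift
  I4: { [E → e . / /] }  — shift
  I5: { [E → e / . /] }  — shift
  I6: { [E → e / / .] }  — reduce
  I7: { [E → E - .] }  — reduce
  I8: { [F → / .] }  — reduce
  I9: { [C → . -], [C → . E F C], [C → E F . C], [E → . E -], [E → . e / /], [F → . /], [F → . Y - e], [F → . Y e e], [Y → . F F /], [Y → F . F /] }  — shift
  I10: { [F → Y . - e], [F → Y . e e] }  — shift
  I11: { [F → Y - . e] }  — shift
  I12: { [F → Y e . e] }  — shift
  I13: { [F → Y e e .] }  — reduce
  I14: { [F → Y - e .] }  — reduce
  I15: { [C → E F C .] }  — reduce
  I16: { [F → . /], [F → . Y - e], [F → . Y e e], [Y → . F F /], [Y → F . F /], [Y → F F . /] }  — shift
  I17: { [F → / .], [Y → F F / .] }  — 2 reduces

No state contains both a complete item and a shift item.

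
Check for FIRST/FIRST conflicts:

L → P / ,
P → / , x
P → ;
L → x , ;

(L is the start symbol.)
No FIRST/FIRST conflicts.

A FIRST/FIRST conflict occurs when two productions N → α and N → β for the same non-terminal have FIRST(α) ∩ FIRST(β) ≠ ∅ (with ε ∈ FIRST of a nullable right-hand side, so two nullable alternatives also conflict).

FIRST sets of the non-terminals at (or reachable through a nullable prefix from) the front of some alternative:
  FIRST(P) = { '/', ';' }

Productions for L:
  L → P / ,: FIRST = { '/', ';' }
  L → x , ;: FIRST = { 'x' }
Productions for P:
  P → / , x: FIRST = { '/' }
  P → ;: FIRST = { ';' }

All alternatives of each non-terminal have pairwise disjoint FIRST sets.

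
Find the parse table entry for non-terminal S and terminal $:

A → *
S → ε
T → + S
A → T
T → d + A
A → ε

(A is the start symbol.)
S → ε

To find M[S, $], we find productions for S where $ is in the predict set (PREDICT(N → α) = (FIRST(α) \ {ε}) ∪ (FOLLOW(N) if α ⇒* ε)).

Relevant sets:
  FOLLOW(S) = { $ }

S → ε: PREDICT = { $ }
  $ is in predict set, so this production goes in M[S, $]

M[S, $] = S → ε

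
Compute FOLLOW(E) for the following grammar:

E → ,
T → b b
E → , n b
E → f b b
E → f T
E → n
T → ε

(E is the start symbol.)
E is the start symbol, so $ ∈ FOLLOW(E).
E does not occur on any right-hand side.

Taking the union: FOLLOW(E) = { $ }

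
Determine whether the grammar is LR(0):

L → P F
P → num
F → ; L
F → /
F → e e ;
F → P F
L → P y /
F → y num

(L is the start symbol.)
Augment with L' → L and build the canonical LR(0) collection (I0 = CLOSURE({[L' → . L]}), then GOTO on every symbol after a dot until no new states appear). It has 17 states:
  I0: { [L → . P F], [L → . P y /], [L' → . L], [P → . num] }  — shift
  I1: { [L' → L .] }  — accept
  I2: { [F → . /], [F → . ; L], [F → . P F], [F → . e e ;], [F → . y num], [L → P . F], [L → P . y /], [P → . num] }  — shift
  I3: { [P → num .] }  — reduce
  I4: { [F → / .] }  — reduce
  I5: { [F → ; . L], [L → . P F], [L → . P y /], [P → . num] }  — shift
  I6: { [L → P F .] }  — reduce
  I7: { [F → . /], [F → . ; L], [F → . P F], [F → . e e ;], [F → . y num], [F → P . F], [P → . num] }  — shift
  I8: { [F → e . e ;] }  — shift
  I9: { [F → y . num], [L → P y . /] }  — shift
  I10: { [L → P y / .] }  — reduce
  I11: { [F → y num .] }  — reduce
  I12: { [F → e e . ;] }  — shift
  I13: { [F → e e ; .] }  — reduce
  I14: { [F → P F .] }  — reduce
  I15: { [F → y . num] }  — shift
  I16: { [F → ; L .] }  — reduce

Every state is either a pure shift/goto state or contains exactly one complete item and nothing to shift — no conflicts. The grammar is LR(0).

Answer: Yes, the grammar is LR(0)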